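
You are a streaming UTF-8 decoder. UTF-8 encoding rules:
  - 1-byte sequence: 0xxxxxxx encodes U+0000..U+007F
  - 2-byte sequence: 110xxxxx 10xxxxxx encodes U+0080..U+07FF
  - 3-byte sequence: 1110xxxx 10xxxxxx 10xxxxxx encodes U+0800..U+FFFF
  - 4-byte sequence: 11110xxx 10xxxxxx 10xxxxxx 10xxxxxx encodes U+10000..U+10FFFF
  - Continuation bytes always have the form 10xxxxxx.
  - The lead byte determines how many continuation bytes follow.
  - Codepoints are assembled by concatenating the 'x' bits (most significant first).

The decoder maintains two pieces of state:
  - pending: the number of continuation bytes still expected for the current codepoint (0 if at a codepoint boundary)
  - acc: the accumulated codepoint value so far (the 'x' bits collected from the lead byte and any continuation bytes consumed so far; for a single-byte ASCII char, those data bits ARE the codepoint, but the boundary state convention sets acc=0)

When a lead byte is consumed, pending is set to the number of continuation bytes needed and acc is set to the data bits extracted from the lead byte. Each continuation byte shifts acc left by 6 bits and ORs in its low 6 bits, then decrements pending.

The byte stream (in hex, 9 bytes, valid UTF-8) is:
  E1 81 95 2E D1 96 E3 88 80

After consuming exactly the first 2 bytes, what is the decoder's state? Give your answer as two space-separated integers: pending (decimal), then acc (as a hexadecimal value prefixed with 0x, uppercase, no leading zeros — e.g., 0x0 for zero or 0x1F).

Answer: 1 0x41

Derivation:
Byte[0]=E1: 3-byte lead. pending=2, acc=0x1
Byte[1]=81: continuation. acc=(acc<<6)|0x01=0x41, pending=1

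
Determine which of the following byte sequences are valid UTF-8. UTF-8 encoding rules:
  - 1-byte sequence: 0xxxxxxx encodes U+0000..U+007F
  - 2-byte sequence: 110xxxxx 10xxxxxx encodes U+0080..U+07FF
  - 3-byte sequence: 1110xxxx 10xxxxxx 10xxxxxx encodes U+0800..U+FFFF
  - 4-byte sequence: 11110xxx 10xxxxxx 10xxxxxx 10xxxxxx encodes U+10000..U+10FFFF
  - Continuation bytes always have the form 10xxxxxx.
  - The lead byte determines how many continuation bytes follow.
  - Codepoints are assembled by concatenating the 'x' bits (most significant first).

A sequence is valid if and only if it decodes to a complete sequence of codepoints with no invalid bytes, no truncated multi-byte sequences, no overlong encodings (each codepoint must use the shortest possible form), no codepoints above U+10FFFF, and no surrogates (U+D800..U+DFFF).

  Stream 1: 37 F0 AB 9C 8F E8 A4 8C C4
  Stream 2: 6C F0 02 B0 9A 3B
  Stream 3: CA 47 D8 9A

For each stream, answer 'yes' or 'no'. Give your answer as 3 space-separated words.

Stream 1: error at byte offset 9. INVALID
Stream 2: error at byte offset 2. INVALID
Stream 3: error at byte offset 1. INVALID

Answer: no no no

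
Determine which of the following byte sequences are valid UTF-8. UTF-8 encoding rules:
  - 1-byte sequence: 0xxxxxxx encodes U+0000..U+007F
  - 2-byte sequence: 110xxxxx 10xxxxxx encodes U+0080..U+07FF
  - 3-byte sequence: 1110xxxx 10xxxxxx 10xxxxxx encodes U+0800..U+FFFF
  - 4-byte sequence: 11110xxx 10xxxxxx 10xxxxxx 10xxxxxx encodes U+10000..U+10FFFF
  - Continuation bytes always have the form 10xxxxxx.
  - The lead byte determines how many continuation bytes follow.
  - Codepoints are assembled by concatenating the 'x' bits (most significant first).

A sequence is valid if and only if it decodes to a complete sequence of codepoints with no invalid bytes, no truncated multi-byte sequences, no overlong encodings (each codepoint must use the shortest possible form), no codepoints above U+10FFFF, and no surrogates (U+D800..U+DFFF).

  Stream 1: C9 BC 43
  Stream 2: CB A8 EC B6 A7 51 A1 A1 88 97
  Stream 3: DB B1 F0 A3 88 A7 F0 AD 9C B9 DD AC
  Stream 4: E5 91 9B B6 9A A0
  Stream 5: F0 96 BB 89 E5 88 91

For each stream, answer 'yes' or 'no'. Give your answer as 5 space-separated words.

Stream 1: decodes cleanly. VALID
Stream 2: error at byte offset 6. INVALID
Stream 3: decodes cleanly. VALID
Stream 4: error at byte offset 3. INVALID
Stream 5: decodes cleanly. VALID

Answer: yes no yes no yes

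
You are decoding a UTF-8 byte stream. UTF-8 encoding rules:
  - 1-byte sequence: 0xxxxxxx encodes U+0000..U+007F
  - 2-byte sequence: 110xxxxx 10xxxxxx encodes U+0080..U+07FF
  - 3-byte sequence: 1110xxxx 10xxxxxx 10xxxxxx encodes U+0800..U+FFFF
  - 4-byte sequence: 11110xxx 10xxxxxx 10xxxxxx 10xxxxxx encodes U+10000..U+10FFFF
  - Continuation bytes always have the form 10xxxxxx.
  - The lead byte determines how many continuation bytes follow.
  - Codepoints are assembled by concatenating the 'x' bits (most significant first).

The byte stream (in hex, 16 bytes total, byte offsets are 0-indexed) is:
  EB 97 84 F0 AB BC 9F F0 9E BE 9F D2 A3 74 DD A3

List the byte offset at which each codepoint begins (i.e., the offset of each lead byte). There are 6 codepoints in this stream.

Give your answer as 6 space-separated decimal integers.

Answer: 0 3 7 11 13 14

Derivation:
Byte[0]=EB: 3-byte lead, need 2 cont bytes. acc=0xB
Byte[1]=97: continuation. acc=(acc<<6)|0x17=0x2D7
Byte[2]=84: continuation. acc=(acc<<6)|0x04=0xB5C4
Completed: cp=U+B5C4 (starts at byte 0)
Byte[3]=F0: 4-byte lead, need 3 cont bytes. acc=0x0
Byte[4]=AB: continuation. acc=(acc<<6)|0x2B=0x2B
Byte[5]=BC: continuation. acc=(acc<<6)|0x3C=0xAFC
Byte[6]=9F: continuation. acc=(acc<<6)|0x1F=0x2BF1F
Completed: cp=U+2BF1F (starts at byte 3)
Byte[7]=F0: 4-byte lead, need 3 cont bytes. acc=0x0
Byte[8]=9E: continuation. acc=(acc<<6)|0x1E=0x1E
Byte[9]=BE: continuation. acc=(acc<<6)|0x3E=0x7BE
Byte[10]=9F: continuation. acc=(acc<<6)|0x1F=0x1EF9F
Completed: cp=U+1EF9F (starts at byte 7)
Byte[11]=D2: 2-byte lead, need 1 cont bytes. acc=0x12
Byte[12]=A3: continuation. acc=(acc<<6)|0x23=0x4A3
Completed: cp=U+04A3 (starts at byte 11)
Byte[13]=74: 1-byte ASCII. cp=U+0074
Byte[14]=DD: 2-byte lead, need 1 cont bytes. acc=0x1D
Byte[15]=A3: continuation. acc=(acc<<6)|0x23=0x763
Completed: cp=U+0763 (starts at byte 14)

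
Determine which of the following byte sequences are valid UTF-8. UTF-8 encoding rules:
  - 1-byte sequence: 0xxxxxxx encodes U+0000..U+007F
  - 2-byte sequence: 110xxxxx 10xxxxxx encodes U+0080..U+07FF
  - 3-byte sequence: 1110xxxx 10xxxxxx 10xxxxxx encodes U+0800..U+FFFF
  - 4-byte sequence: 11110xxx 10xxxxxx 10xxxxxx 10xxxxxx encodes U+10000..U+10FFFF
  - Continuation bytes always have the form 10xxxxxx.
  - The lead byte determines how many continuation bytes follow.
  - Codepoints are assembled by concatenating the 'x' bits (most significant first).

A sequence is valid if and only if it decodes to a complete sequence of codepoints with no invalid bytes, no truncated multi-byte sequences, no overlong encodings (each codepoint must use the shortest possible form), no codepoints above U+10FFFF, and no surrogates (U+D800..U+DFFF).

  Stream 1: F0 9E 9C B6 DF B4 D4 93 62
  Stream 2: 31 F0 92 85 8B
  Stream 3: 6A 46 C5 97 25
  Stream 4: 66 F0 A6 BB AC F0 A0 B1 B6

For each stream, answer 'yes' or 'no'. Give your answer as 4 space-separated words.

Stream 1: decodes cleanly. VALID
Stream 2: decodes cleanly. VALID
Stream 3: decodes cleanly. VALID
Stream 4: decodes cleanly. VALID

Answer: yes yes yes yes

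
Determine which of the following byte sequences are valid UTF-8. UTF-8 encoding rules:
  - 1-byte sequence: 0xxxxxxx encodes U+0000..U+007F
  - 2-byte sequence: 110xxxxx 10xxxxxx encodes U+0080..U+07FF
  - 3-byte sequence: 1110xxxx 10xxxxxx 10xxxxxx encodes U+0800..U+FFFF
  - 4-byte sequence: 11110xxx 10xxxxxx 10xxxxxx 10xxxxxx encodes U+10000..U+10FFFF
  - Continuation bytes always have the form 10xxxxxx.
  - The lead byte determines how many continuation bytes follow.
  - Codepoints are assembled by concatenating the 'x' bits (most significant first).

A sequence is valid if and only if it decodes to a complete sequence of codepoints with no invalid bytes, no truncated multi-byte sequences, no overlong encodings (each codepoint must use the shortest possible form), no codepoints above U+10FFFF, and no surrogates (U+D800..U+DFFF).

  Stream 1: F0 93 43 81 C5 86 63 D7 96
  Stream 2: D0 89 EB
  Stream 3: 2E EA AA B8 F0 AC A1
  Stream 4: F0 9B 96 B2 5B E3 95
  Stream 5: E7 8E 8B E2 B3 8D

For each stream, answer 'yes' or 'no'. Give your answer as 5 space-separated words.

Stream 1: error at byte offset 2. INVALID
Stream 2: error at byte offset 3. INVALID
Stream 3: error at byte offset 7. INVALID
Stream 4: error at byte offset 7. INVALID
Stream 5: decodes cleanly. VALID

Answer: no no no no yes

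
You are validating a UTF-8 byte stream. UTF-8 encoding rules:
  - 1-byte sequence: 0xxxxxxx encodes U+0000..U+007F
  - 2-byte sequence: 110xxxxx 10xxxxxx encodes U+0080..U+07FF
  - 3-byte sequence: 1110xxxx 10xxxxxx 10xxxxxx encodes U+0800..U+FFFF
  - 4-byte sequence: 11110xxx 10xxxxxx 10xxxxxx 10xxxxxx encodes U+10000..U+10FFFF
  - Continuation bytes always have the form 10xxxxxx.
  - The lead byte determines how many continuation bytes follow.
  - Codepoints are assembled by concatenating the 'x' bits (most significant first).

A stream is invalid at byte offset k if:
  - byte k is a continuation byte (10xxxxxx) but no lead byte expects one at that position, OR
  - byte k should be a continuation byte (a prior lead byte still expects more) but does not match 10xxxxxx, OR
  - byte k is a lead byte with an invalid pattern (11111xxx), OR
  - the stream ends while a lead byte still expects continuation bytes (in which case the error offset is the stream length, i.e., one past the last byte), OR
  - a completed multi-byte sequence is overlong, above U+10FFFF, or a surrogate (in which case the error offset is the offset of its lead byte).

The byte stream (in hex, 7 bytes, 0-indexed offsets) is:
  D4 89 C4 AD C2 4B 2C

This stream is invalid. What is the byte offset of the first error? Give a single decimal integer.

Answer: 5

Derivation:
Byte[0]=D4: 2-byte lead, need 1 cont bytes. acc=0x14
Byte[1]=89: continuation. acc=(acc<<6)|0x09=0x509
Completed: cp=U+0509 (starts at byte 0)
Byte[2]=C4: 2-byte lead, need 1 cont bytes. acc=0x4
Byte[3]=AD: continuation. acc=(acc<<6)|0x2D=0x12D
Completed: cp=U+012D (starts at byte 2)
Byte[4]=C2: 2-byte lead, need 1 cont bytes. acc=0x2
Byte[5]=4B: expected 10xxxxxx continuation. INVALID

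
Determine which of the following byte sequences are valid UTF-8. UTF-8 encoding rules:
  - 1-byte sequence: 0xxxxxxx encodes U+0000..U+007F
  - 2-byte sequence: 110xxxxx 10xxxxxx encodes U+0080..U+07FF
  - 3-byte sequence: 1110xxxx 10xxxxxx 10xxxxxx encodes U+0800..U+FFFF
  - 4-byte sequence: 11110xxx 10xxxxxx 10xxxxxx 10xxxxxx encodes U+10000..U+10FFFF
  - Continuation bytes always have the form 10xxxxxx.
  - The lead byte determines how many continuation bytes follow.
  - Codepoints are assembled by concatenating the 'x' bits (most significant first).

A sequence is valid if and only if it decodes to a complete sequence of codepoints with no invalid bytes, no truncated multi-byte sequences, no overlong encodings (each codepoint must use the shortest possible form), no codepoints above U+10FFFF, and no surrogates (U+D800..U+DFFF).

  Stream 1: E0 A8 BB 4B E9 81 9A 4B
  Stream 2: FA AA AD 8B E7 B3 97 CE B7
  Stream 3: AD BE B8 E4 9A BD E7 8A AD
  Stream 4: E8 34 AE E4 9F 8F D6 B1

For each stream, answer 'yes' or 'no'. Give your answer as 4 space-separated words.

Stream 1: decodes cleanly. VALID
Stream 2: error at byte offset 0. INVALID
Stream 3: error at byte offset 0. INVALID
Stream 4: error at byte offset 1. INVALID

Answer: yes no no no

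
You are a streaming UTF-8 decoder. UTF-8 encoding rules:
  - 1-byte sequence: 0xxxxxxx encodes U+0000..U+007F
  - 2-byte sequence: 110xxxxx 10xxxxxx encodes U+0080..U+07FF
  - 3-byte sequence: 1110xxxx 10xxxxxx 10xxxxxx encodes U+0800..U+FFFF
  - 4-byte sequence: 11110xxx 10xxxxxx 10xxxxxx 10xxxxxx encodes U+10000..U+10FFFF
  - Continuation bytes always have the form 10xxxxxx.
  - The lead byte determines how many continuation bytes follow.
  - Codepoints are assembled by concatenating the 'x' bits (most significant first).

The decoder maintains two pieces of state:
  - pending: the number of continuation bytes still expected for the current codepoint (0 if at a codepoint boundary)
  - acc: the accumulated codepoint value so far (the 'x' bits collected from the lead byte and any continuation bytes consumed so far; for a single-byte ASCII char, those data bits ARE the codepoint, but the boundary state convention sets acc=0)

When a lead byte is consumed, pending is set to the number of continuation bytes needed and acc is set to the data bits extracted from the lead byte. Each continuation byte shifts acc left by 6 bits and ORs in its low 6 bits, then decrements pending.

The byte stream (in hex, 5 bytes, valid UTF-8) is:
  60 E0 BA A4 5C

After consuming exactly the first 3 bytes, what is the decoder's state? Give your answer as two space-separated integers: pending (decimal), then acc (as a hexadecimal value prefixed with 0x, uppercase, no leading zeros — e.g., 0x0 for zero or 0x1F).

Answer: 1 0x3A

Derivation:
Byte[0]=60: 1-byte. pending=0, acc=0x0
Byte[1]=E0: 3-byte lead. pending=2, acc=0x0
Byte[2]=BA: continuation. acc=(acc<<6)|0x3A=0x3A, pending=1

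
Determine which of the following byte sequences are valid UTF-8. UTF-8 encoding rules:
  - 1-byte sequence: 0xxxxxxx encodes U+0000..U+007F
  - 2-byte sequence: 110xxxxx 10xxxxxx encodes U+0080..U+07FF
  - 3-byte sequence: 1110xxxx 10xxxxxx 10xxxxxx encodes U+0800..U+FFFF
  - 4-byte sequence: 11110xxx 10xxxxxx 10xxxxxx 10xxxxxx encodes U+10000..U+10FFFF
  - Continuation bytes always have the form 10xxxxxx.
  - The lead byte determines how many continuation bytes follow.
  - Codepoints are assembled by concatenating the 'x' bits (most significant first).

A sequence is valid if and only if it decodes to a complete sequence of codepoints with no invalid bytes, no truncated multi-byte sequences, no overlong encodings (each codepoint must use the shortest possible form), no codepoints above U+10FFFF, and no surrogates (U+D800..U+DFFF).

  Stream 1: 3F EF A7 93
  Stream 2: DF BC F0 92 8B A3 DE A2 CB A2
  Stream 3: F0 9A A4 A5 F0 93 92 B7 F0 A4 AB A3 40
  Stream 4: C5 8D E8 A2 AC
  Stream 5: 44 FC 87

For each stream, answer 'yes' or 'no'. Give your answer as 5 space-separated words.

Stream 1: decodes cleanly. VALID
Stream 2: decodes cleanly. VALID
Stream 3: decodes cleanly. VALID
Stream 4: decodes cleanly. VALID
Stream 5: error at byte offset 1. INVALID

Answer: yes yes yes yes no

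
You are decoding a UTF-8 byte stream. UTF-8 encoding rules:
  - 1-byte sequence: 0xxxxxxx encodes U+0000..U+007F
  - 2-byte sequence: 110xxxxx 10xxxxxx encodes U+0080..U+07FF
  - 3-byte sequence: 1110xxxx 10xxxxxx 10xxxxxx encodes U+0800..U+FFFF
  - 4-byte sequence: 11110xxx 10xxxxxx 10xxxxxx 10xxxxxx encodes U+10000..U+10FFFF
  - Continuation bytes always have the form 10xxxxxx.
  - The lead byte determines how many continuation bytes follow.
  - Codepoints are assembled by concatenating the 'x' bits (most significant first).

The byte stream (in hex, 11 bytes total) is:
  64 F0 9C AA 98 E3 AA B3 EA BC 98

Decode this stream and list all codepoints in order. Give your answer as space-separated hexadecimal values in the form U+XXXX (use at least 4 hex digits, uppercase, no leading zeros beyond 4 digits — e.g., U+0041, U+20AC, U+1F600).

Byte[0]=64: 1-byte ASCII. cp=U+0064
Byte[1]=F0: 4-byte lead, need 3 cont bytes. acc=0x0
Byte[2]=9C: continuation. acc=(acc<<6)|0x1C=0x1C
Byte[3]=AA: continuation. acc=(acc<<6)|0x2A=0x72A
Byte[4]=98: continuation. acc=(acc<<6)|0x18=0x1CA98
Completed: cp=U+1CA98 (starts at byte 1)
Byte[5]=E3: 3-byte lead, need 2 cont bytes. acc=0x3
Byte[6]=AA: continuation. acc=(acc<<6)|0x2A=0xEA
Byte[7]=B3: continuation. acc=(acc<<6)|0x33=0x3AB3
Completed: cp=U+3AB3 (starts at byte 5)
Byte[8]=EA: 3-byte lead, need 2 cont bytes. acc=0xA
Byte[9]=BC: continuation. acc=(acc<<6)|0x3C=0x2BC
Byte[10]=98: continuation. acc=(acc<<6)|0x18=0xAF18
Completed: cp=U+AF18 (starts at byte 8)

Answer: U+0064 U+1CA98 U+3AB3 U+AF18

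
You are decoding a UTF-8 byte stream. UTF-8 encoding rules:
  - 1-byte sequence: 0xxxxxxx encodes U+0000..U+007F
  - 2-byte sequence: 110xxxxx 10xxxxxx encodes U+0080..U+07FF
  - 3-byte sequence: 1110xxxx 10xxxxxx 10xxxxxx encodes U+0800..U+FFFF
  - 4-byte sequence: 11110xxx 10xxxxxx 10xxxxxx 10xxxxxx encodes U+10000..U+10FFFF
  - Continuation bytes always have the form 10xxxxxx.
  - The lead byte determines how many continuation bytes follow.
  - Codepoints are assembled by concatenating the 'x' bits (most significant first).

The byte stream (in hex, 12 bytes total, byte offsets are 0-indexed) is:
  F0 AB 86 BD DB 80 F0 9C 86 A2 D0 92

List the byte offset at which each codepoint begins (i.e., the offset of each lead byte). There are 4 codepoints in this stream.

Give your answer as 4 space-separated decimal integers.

Answer: 0 4 6 10

Derivation:
Byte[0]=F0: 4-byte lead, need 3 cont bytes. acc=0x0
Byte[1]=AB: continuation. acc=(acc<<6)|0x2B=0x2B
Byte[2]=86: continuation. acc=(acc<<6)|0x06=0xAC6
Byte[3]=BD: continuation. acc=(acc<<6)|0x3D=0x2B1BD
Completed: cp=U+2B1BD (starts at byte 0)
Byte[4]=DB: 2-byte lead, need 1 cont bytes. acc=0x1B
Byte[5]=80: continuation. acc=(acc<<6)|0x00=0x6C0
Completed: cp=U+06C0 (starts at byte 4)
Byte[6]=F0: 4-byte lead, need 3 cont bytes. acc=0x0
Byte[7]=9C: continuation. acc=(acc<<6)|0x1C=0x1C
Byte[8]=86: continuation. acc=(acc<<6)|0x06=0x706
Byte[9]=A2: continuation. acc=(acc<<6)|0x22=0x1C1A2
Completed: cp=U+1C1A2 (starts at byte 6)
Byte[10]=D0: 2-byte lead, need 1 cont bytes. acc=0x10
Byte[11]=92: continuation. acc=(acc<<6)|0x12=0x412
Completed: cp=U+0412 (starts at byte 10)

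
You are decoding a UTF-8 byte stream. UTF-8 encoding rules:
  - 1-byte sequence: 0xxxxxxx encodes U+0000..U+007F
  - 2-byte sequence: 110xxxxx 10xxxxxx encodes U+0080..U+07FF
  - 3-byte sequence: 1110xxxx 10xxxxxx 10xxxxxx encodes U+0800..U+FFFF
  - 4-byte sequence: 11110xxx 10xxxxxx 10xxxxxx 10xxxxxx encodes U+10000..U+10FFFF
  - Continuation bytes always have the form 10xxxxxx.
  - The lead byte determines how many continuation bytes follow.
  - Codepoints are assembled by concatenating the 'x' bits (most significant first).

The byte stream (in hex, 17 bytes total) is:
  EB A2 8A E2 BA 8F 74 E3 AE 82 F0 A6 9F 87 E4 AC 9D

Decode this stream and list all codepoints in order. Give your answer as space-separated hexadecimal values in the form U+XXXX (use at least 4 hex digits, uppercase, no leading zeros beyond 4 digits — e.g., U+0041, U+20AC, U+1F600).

Answer: U+B88A U+2E8F U+0074 U+3B82 U+267C7 U+4B1D

Derivation:
Byte[0]=EB: 3-byte lead, need 2 cont bytes. acc=0xB
Byte[1]=A2: continuation. acc=(acc<<6)|0x22=0x2E2
Byte[2]=8A: continuation. acc=(acc<<6)|0x0A=0xB88A
Completed: cp=U+B88A (starts at byte 0)
Byte[3]=E2: 3-byte lead, need 2 cont bytes. acc=0x2
Byte[4]=BA: continuation. acc=(acc<<6)|0x3A=0xBA
Byte[5]=8F: continuation. acc=(acc<<6)|0x0F=0x2E8F
Completed: cp=U+2E8F (starts at byte 3)
Byte[6]=74: 1-byte ASCII. cp=U+0074
Byte[7]=E3: 3-byte lead, need 2 cont bytes. acc=0x3
Byte[8]=AE: continuation. acc=(acc<<6)|0x2E=0xEE
Byte[9]=82: continuation. acc=(acc<<6)|0x02=0x3B82
Completed: cp=U+3B82 (starts at byte 7)
Byte[10]=F0: 4-byte lead, need 3 cont bytes. acc=0x0
Byte[11]=A6: continuation. acc=(acc<<6)|0x26=0x26
Byte[12]=9F: continuation. acc=(acc<<6)|0x1F=0x99F
Byte[13]=87: continuation. acc=(acc<<6)|0x07=0x267C7
Completed: cp=U+267C7 (starts at byte 10)
Byte[14]=E4: 3-byte lead, need 2 cont bytes. acc=0x4
Byte[15]=AC: continuation. acc=(acc<<6)|0x2C=0x12C
Byte[16]=9D: continuation. acc=(acc<<6)|0x1D=0x4B1D
Completed: cp=U+4B1D (starts at byte 14)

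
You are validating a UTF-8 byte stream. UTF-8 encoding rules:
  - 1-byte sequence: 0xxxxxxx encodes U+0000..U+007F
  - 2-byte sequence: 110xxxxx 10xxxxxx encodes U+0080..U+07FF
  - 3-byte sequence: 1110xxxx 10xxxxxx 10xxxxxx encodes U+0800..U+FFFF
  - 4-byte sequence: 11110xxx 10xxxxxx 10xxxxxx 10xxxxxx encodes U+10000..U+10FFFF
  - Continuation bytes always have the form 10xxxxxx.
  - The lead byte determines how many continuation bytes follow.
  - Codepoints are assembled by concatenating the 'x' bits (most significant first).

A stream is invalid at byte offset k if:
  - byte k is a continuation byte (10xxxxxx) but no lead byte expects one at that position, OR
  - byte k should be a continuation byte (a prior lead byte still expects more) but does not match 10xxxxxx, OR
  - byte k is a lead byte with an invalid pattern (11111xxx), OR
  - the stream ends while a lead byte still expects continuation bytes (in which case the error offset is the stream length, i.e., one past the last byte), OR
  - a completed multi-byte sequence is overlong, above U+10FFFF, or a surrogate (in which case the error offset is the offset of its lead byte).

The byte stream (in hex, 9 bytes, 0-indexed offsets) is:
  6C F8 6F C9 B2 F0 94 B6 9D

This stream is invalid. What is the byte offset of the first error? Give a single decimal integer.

Byte[0]=6C: 1-byte ASCII. cp=U+006C
Byte[1]=F8: INVALID lead byte (not 0xxx/110x/1110/11110)

Answer: 1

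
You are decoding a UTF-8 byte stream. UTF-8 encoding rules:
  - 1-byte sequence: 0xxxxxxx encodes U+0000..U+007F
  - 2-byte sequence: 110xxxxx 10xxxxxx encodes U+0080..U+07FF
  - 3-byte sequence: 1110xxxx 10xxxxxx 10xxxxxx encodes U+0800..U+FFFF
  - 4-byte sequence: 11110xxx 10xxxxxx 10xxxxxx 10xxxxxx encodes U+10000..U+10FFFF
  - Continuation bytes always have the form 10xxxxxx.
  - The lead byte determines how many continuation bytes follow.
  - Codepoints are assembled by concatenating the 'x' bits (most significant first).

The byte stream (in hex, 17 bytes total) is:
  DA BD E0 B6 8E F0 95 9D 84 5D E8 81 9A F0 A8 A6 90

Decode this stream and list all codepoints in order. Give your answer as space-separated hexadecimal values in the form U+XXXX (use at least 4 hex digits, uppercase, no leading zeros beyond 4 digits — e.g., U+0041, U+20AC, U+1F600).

Answer: U+06BD U+0D8E U+15744 U+005D U+805A U+28990

Derivation:
Byte[0]=DA: 2-byte lead, need 1 cont bytes. acc=0x1A
Byte[1]=BD: continuation. acc=(acc<<6)|0x3D=0x6BD
Completed: cp=U+06BD (starts at byte 0)
Byte[2]=E0: 3-byte lead, need 2 cont bytes. acc=0x0
Byte[3]=B6: continuation. acc=(acc<<6)|0x36=0x36
Byte[4]=8E: continuation. acc=(acc<<6)|0x0E=0xD8E
Completed: cp=U+0D8E (starts at byte 2)
Byte[5]=F0: 4-byte lead, need 3 cont bytes. acc=0x0
Byte[6]=95: continuation. acc=(acc<<6)|0x15=0x15
Byte[7]=9D: continuation. acc=(acc<<6)|0x1D=0x55D
Byte[8]=84: continuation. acc=(acc<<6)|0x04=0x15744
Completed: cp=U+15744 (starts at byte 5)
Byte[9]=5D: 1-byte ASCII. cp=U+005D
Byte[10]=E8: 3-byte lead, need 2 cont bytes. acc=0x8
Byte[11]=81: continuation. acc=(acc<<6)|0x01=0x201
Byte[12]=9A: continuation. acc=(acc<<6)|0x1A=0x805A
Completed: cp=U+805A (starts at byte 10)
Byte[13]=F0: 4-byte lead, need 3 cont bytes. acc=0x0
Byte[14]=A8: continuation. acc=(acc<<6)|0x28=0x28
Byte[15]=A6: continuation. acc=(acc<<6)|0x26=0xA26
Byte[16]=90: continuation. acc=(acc<<6)|0x10=0x28990
Completed: cp=U+28990 (starts at byte 13)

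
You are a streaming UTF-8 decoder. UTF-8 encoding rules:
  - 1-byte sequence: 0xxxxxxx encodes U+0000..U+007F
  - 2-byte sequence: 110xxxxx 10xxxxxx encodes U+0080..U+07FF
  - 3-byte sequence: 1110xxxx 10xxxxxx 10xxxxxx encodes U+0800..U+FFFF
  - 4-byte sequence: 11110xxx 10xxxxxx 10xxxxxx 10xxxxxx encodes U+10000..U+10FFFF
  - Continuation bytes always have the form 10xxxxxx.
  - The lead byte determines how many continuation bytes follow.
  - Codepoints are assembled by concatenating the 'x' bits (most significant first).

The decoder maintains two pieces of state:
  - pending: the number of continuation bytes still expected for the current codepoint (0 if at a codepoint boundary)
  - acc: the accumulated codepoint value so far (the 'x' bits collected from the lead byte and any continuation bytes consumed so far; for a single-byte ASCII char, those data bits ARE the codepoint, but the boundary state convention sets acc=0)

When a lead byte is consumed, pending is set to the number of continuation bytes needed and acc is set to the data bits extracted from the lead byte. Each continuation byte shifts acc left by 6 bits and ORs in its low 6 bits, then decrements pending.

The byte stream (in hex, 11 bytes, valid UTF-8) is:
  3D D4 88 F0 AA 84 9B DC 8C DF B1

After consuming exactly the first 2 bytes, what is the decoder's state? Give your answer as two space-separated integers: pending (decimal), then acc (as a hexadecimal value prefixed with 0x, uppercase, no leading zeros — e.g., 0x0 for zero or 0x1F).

Answer: 1 0x14

Derivation:
Byte[0]=3D: 1-byte. pending=0, acc=0x0
Byte[1]=D4: 2-byte lead. pending=1, acc=0x14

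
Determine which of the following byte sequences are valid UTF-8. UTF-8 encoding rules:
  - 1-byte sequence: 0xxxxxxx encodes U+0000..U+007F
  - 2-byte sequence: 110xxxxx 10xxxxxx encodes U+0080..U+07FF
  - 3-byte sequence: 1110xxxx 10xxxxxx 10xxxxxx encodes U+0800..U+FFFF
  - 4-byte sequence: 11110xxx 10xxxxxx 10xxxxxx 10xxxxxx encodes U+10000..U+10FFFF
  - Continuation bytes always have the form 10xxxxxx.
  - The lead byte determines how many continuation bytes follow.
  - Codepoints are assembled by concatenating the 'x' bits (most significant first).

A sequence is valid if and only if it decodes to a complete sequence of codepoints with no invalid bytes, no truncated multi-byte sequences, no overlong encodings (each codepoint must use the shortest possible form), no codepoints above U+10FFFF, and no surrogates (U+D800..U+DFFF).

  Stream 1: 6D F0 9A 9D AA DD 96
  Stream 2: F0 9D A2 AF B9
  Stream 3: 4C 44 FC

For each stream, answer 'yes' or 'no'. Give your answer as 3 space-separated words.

Stream 1: decodes cleanly. VALID
Stream 2: error at byte offset 4. INVALID
Stream 3: error at byte offset 2. INVALID

Answer: yes no no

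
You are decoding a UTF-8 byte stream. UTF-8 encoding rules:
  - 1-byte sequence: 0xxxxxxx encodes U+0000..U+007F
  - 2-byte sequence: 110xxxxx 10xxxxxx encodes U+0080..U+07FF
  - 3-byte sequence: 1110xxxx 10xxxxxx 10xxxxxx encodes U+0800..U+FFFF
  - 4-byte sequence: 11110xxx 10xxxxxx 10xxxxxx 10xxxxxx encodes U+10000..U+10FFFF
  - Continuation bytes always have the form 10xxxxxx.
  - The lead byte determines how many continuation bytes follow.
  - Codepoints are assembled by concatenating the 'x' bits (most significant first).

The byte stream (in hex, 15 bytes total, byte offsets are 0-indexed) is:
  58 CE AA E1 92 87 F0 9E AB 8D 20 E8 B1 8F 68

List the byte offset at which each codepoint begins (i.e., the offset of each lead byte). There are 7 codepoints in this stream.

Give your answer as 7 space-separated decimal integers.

Byte[0]=58: 1-byte ASCII. cp=U+0058
Byte[1]=CE: 2-byte lead, need 1 cont bytes. acc=0xE
Byte[2]=AA: continuation. acc=(acc<<6)|0x2A=0x3AA
Completed: cp=U+03AA (starts at byte 1)
Byte[3]=E1: 3-byte lead, need 2 cont bytes. acc=0x1
Byte[4]=92: continuation. acc=(acc<<6)|0x12=0x52
Byte[5]=87: continuation. acc=(acc<<6)|0x07=0x1487
Completed: cp=U+1487 (starts at byte 3)
Byte[6]=F0: 4-byte lead, need 3 cont bytes. acc=0x0
Byte[7]=9E: continuation. acc=(acc<<6)|0x1E=0x1E
Byte[8]=AB: continuation. acc=(acc<<6)|0x2B=0x7AB
Byte[9]=8D: continuation. acc=(acc<<6)|0x0D=0x1EACD
Completed: cp=U+1EACD (starts at byte 6)
Byte[10]=20: 1-byte ASCII. cp=U+0020
Byte[11]=E8: 3-byte lead, need 2 cont bytes. acc=0x8
Byte[12]=B1: continuation. acc=(acc<<6)|0x31=0x231
Byte[13]=8F: continuation. acc=(acc<<6)|0x0F=0x8C4F
Completed: cp=U+8C4F (starts at byte 11)
Byte[14]=68: 1-byte ASCII. cp=U+0068

Answer: 0 1 3 6 10 11 14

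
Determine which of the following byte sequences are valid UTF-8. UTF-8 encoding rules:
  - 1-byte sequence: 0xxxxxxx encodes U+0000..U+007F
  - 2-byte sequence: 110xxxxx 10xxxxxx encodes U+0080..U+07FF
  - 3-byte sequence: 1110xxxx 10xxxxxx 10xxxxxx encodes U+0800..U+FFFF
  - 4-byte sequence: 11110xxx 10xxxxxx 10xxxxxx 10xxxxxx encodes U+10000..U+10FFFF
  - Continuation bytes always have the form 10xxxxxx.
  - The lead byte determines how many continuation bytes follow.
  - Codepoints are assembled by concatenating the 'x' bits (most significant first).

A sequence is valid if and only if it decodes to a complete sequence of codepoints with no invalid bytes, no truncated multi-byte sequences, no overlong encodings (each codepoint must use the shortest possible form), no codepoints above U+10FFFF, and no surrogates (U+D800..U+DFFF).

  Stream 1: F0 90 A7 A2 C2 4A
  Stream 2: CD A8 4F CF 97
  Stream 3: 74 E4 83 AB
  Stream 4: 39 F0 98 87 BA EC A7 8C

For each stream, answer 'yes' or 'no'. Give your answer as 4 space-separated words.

Answer: no yes yes yes

Derivation:
Stream 1: error at byte offset 5. INVALID
Stream 2: decodes cleanly. VALID
Stream 3: decodes cleanly. VALID
Stream 4: decodes cleanly. VALID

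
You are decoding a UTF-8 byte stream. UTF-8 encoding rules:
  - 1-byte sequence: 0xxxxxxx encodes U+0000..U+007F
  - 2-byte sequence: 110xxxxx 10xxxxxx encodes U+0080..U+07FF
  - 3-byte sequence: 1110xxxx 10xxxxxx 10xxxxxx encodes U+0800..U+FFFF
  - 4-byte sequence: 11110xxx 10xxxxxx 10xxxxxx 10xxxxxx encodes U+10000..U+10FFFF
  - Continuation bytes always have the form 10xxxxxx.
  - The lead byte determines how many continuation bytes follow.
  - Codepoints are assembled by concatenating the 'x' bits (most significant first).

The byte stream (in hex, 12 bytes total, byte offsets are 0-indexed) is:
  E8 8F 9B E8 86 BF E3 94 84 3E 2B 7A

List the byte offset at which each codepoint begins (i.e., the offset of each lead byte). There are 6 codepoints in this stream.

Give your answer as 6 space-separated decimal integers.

Answer: 0 3 6 9 10 11

Derivation:
Byte[0]=E8: 3-byte lead, need 2 cont bytes. acc=0x8
Byte[1]=8F: continuation. acc=(acc<<6)|0x0F=0x20F
Byte[2]=9B: continuation. acc=(acc<<6)|0x1B=0x83DB
Completed: cp=U+83DB (starts at byte 0)
Byte[3]=E8: 3-byte lead, need 2 cont bytes. acc=0x8
Byte[4]=86: continuation. acc=(acc<<6)|0x06=0x206
Byte[5]=BF: continuation. acc=(acc<<6)|0x3F=0x81BF
Completed: cp=U+81BF (starts at byte 3)
Byte[6]=E3: 3-byte lead, need 2 cont bytes. acc=0x3
Byte[7]=94: continuation. acc=(acc<<6)|0x14=0xD4
Byte[8]=84: continuation. acc=(acc<<6)|0x04=0x3504
Completed: cp=U+3504 (starts at byte 6)
Byte[9]=3E: 1-byte ASCII. cp=U+003E
Byte[10]=2B: 1-byte ASCII. cp=U+002B
Byte[11]=7A: 1-byte ASCII. cp=U+007A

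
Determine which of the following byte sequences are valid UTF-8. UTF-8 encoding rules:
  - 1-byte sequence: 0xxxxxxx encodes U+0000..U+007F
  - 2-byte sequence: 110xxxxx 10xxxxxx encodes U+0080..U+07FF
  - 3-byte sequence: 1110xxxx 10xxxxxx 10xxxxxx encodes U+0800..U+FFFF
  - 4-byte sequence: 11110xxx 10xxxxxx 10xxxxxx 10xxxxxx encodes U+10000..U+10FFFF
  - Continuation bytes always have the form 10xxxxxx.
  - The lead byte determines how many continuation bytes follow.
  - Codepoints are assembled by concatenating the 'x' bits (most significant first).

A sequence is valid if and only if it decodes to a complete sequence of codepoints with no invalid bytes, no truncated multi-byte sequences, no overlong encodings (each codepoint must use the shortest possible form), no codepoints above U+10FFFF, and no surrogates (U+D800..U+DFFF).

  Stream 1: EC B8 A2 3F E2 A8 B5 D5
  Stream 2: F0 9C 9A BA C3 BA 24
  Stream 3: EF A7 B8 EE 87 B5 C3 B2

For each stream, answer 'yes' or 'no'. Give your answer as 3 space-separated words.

Stream 1: error at byte offset 8. INVALID
Stream 2: decodes cleanly. VALID
Stream 3: decodes cleanly. VALID

Answer: no yes yes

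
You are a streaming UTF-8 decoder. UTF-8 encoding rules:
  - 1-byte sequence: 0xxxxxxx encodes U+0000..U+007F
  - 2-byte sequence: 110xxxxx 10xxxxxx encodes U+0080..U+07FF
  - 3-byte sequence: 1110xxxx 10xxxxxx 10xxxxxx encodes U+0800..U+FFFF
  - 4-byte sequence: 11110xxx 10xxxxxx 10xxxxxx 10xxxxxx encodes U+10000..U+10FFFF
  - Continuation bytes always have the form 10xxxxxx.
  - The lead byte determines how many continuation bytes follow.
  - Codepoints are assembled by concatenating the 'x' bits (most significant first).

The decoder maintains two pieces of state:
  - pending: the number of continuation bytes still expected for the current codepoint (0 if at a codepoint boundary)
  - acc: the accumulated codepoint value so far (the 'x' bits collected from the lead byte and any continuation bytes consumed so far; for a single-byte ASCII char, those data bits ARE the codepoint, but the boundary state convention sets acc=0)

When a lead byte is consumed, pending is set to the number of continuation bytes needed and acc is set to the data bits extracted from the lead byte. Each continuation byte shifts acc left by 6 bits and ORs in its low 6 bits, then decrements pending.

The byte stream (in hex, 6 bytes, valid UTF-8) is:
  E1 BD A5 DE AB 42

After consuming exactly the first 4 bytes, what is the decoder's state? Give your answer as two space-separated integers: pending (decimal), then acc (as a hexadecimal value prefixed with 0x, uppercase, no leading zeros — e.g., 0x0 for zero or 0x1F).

Byte[0]=E1: 3-byte lead. pending=2, acc=0x1
Byte[1]=BD: continuation. acc=(acc<<6)|0x3D=0x7D, pending=1
Byte[2]=A5: continuation. acc=(acc<<6)|0x25=0x1F65, pending=0
Byte[3]=DE: 2-byte lead. pending=1, acc=0x1E

Answer: 1 0x1E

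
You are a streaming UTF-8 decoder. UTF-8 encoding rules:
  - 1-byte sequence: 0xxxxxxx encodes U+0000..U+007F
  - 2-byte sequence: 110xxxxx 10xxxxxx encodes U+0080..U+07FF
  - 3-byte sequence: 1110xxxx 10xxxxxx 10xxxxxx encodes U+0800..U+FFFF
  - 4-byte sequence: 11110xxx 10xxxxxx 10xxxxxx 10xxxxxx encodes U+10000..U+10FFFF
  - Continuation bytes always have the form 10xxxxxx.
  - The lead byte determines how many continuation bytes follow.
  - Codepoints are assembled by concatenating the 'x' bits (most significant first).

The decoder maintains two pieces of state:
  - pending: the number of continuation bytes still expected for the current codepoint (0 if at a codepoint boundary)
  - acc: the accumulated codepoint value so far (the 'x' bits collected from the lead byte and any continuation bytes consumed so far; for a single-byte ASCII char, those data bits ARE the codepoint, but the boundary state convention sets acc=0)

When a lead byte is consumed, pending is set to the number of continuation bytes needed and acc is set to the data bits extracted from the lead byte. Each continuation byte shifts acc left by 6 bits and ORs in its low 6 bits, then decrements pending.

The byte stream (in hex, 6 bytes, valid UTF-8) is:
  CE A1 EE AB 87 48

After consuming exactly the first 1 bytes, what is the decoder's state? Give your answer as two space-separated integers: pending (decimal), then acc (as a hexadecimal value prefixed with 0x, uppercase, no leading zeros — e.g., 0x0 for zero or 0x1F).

Byte[0]=CE: 2-byte lead. pending=1, acc=0xE

Answer: 1 0xE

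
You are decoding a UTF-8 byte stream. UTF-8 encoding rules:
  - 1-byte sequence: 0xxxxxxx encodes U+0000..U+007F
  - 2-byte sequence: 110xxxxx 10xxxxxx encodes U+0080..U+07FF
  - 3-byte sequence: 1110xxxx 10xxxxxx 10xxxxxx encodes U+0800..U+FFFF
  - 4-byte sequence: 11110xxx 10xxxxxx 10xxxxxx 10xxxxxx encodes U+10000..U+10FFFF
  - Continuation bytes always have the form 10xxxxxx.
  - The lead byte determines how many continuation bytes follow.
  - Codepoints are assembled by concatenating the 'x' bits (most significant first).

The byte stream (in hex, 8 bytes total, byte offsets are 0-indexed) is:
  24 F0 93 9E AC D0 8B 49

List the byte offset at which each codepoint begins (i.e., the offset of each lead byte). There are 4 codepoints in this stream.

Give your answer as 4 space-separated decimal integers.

Byte[0]=24: 1-byte ASCII. cp=U+0024
Byte[1]=F0: 4-byte lead, need 3 cont bytes. acc=0x0
Byte[2]=93: continuation. acc=(acc<<6)|0x13=0x13
Byte[3]=9E: continuation. acc=(acc<<6)|0x1E=0x4DE
Byte[4]=AC: continuation. acc=(acc<<6)|0x2C=0x137AC
Completed: cp=U+137AC (starts at byte 1)
Byte[5]=D0: 2-byte lead, need 1 cont bytes. acc=0x10
Byte[6]=8B: continuation. acc=(acc<<6)|0x0B=0x40B
Completed: cp=U+040B (starts at byte 5)
Byte[7]=49: 1-byte ASCII. cp=U+0049

Answer: 0 1 5 7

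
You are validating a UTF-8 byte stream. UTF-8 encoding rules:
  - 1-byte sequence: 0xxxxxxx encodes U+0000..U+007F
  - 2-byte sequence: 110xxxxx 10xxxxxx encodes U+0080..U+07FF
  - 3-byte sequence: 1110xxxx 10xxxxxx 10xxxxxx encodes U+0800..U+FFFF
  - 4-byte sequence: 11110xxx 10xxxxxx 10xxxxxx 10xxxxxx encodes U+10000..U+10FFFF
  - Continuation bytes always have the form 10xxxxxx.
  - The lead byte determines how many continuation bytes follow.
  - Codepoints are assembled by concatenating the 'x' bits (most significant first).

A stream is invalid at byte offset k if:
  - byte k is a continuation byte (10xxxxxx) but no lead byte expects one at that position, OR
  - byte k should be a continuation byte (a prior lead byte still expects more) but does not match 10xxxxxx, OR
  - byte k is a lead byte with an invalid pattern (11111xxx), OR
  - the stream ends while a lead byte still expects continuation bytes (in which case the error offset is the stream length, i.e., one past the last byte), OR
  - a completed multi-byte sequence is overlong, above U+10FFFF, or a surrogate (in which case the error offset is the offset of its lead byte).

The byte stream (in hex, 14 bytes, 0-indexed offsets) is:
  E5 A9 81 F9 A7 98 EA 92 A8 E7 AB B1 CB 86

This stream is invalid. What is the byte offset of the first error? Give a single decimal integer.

Byte[0]=E5: 3-byte lead, need 2 cont bytes. acc=0x5
Byte[1]=A9: continuation. acc=(acc<<6)|0x29=0x169
Byte[2]=81: continuation. acc=(acc<<6)|0x01=0x5A41
Completed: cp=U+5A41 (starts at byte 0)
Byte[3]=F9: INVALID lead byte (not 0xxx/110x/1110/11110)

Answer: 3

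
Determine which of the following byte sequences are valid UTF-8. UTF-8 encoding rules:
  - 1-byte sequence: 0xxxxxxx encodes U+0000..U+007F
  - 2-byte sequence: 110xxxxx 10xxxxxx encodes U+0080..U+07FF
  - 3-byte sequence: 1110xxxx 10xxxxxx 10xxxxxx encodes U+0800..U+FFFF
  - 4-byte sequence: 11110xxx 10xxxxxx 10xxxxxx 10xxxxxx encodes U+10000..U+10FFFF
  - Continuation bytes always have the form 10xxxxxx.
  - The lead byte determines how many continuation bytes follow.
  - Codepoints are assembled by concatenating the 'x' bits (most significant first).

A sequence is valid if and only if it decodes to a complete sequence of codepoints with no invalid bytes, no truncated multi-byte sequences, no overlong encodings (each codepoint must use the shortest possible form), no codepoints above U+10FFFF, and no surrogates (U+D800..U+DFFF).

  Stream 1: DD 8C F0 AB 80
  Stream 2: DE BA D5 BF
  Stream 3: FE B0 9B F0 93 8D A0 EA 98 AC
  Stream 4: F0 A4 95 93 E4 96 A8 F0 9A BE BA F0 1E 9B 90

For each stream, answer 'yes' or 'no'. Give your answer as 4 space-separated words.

Stream 1: error at byte offset 5. INVALID
Stream 2: decodes cleanly. VALID
Stream 3: error at byte offset 0. INVALID
Stream 4: error at byte offset 12. INVALID

Answer: no yes no no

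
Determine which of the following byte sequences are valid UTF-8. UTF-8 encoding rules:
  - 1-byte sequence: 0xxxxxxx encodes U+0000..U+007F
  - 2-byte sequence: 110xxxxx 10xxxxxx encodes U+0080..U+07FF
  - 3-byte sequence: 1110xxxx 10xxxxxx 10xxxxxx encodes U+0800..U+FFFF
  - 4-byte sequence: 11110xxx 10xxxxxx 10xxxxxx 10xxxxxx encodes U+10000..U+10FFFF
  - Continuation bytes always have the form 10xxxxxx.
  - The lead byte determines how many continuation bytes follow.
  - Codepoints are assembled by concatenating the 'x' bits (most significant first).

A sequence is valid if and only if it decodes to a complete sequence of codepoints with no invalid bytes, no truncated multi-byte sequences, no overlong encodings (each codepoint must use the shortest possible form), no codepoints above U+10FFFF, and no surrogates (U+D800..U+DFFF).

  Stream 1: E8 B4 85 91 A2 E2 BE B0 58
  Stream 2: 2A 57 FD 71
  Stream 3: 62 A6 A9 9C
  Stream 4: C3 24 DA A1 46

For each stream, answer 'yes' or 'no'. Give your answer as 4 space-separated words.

Stream 1: error at byte offset 3. INVALID
Stream 2: error at byte offset 2. INVALID
Stream 3: error at byte offset 1. INVALID
Stream 4: error at byte offset 1. INVALID

Answer: no no no no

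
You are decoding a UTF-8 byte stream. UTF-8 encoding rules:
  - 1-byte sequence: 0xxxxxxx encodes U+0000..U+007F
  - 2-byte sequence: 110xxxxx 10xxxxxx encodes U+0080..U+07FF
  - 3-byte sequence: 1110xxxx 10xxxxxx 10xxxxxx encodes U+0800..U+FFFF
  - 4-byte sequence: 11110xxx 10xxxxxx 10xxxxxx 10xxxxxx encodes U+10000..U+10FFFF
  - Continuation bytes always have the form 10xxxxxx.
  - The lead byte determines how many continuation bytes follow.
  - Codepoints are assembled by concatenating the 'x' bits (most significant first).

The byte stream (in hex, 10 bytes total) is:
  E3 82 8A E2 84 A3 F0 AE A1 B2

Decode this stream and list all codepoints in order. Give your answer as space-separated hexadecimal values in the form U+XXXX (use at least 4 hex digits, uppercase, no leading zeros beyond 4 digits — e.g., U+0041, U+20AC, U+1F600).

Byte[0]=E3: 3-byte lead, need 2 cont bytes. acc=0x3
Byte[1]=82: continuation. acc=(acc<<6)|0x02=0xC2
Byte[2]=8A: continuation. acc=(acc<<6)|0x0A=0x308A
Completed: cp=U+308A (starts at byte 0)
Byte[3]=E2: 3-byte lead, need 2 cont bytes. acc=0x2
Byte[4]=84: continuation. acc=(acc<<6)|0x04=0x84
Byte[5]=A3: continuation. acc=(acc<<6)|0x23=0x2123
Completed: cp=U+2123 (starts at byte 3)
Byte[6]=F0: 4-byte lead, need 3 cont bytes. acc=0x0
Byte[7]=AE: continuation. acc=(acc<<6)|0x2E=0x2E
Byte[8]=A1: continuation. acc=(acc<<6)|0x21=0xBA1
Byte[9]=B2: continuation. acc=(acc<<6)|0x32=0x2E872
Completed: cp=U+2E872 (starts at byte 6)

Answer: U+308A U+2123 U+2E872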